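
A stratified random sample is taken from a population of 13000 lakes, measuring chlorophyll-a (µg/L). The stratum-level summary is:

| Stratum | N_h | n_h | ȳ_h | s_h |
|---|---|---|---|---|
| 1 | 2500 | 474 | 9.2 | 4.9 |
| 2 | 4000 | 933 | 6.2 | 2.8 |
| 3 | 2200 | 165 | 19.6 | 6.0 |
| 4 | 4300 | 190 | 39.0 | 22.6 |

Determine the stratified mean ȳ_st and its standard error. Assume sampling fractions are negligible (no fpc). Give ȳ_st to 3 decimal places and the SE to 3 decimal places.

ȳ_st ≈ 19.894, SE ≈ 0.550

ȳ_st = Σ W_h ȳ_h = (2500·9.2 + 4000·6.2 + 2200·19.6 + 4300·39.0)/13000 = 19.89385
V̂(ȳ_st) = Σ W_h² s_h²/n_h, with W_h = N_h/N and N = 13000:
  stratum 1: (2500/13000)²·4.9²/474 = 0.0018733
  stratum 2: (4000/13000)²·2.8²/933 = 0.00079555
  stratum 3: (2200/13000)²·6.0²/165 = 0.00624852
  stratum 4: (4300/13000)²·22.6²/190 = 0.294113
V̂(ȳ_st) = 0.30303
SE(ȳ_st) = √0.30303 = 0.550481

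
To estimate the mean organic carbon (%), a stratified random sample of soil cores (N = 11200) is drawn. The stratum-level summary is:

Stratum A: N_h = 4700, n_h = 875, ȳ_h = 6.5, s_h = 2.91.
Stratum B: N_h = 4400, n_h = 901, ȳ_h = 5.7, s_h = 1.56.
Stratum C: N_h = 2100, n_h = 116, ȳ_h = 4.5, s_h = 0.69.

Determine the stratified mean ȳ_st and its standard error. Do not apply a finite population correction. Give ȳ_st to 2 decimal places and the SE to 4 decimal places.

ȳ_st ≈ 5.81, SE ≈ 0.0476

ȳ_st = Σ W_h ȳ_h = (4700·6.5 + 4400·5.7 + 2100·4.5)/11200 = 5.81071
V̂(ȳ_st) = Σ W_h² s_h²/n_h, with W_h = N_h/N and N = 11200:
  stratum A: (4700/11200)²·2.91²/875 = 0.00170427
  stratum B: (4400/11200)²·1.56²/901 = 0.000416863
  stratum C: (2100/11200)²·0.69²/116 = 0.000144292
V̂(ȳ_st) = 0.00226542
SE(ȳ_st) = √0.00226542 = 0.0475965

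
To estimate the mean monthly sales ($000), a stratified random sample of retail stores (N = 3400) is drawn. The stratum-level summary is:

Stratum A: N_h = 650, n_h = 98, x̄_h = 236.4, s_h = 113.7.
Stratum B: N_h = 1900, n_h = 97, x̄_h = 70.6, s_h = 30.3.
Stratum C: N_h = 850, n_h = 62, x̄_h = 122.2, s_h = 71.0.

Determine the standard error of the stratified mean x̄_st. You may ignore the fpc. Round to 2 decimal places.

V̂(x̄_st) = Σ W_h² s_h²/n_h, with W_h = N_h/N and N = 3400:
  stratum A: (650/3400)²·113.7²/98 = 4.8213
  stratum B: (1900/3400)²·30.3²/97 = 2.95572
  stratum C: (850/3400)²·71.0²/62 = 5.08165
V̂(x̄_st) = 12.8587
SE(x̄_st) = √12.8587 = 3.5859

SE(x̄_st) ≈ 3.59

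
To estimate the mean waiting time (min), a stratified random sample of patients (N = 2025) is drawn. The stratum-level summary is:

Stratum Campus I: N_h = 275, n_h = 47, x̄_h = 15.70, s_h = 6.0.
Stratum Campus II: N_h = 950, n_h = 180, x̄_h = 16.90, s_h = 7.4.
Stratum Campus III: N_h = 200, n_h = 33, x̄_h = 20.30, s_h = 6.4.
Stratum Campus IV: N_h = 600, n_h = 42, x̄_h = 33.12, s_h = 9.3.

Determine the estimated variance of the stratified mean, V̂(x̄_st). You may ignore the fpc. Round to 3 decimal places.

V̂(x̄_st) = Σ W_h² s_h²/n_h, with W_h = N_h/N and N = 2025:
  stratum Campus I: (275/2025)²·6.0²/47 = 0.014126
  stratum Campus II: (950/2025)²·7.4²/180 = 0.0669558
  stratum Campus III: (200/2025)²·6.4²/33 = 0.0121075
  stratum Campus IV: (600/2025)²·9.3²/42 = 0.180788
V̂(x̄_st) = 0.273977

V̂(x̄_st) ≈ 0.274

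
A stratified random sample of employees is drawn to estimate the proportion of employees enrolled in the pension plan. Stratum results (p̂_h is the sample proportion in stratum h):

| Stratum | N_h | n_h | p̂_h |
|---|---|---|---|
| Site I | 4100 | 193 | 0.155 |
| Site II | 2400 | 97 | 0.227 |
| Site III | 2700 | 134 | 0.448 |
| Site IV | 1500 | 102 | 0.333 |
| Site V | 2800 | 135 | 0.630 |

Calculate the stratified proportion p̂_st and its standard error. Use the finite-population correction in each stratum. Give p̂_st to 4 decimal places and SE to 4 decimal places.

N = 13500; stratum weights W_h = N_h/N.
p̂_st = Σ W_h p̂_h = (4100·0.155 + 2400·0.227 + 2700·0.448 + 1500·0.333 + 2800·0.630)/13500 = 0.34470
V̂(p̂_st) = Σ W_h² (1 − n_h/N_h) p̂_h(1−p̂_h)/(n_h−1):
  stratum Site I: (4100/13500)²·(1 − 193/4100)·0.155·0.845/192 = 5.9958e-05
  stratum Site II: (2400/13500)²·(1 − 97/2400)·0.227·0.773/96 = 5.54334e-05
  stratum Site III: (2700/13500)²·(1 − 134/2700)·0.448·0.552/133 = 7.06835e-05
  stratum Site IV: (1500/13500)²·(1 − 102/1500)·0.333·0.667/101 = 2.53034e-05
  stratum Site V: (2800/13500)²·(1 − 135/2800)·0.630·0.370/134 = 7.12238e-05
V̂(p̂_st) = 0.000282602; SE = √V̂ = 0.0168108

p̂_st ≈ 0.3447, SE ≈ 0.0168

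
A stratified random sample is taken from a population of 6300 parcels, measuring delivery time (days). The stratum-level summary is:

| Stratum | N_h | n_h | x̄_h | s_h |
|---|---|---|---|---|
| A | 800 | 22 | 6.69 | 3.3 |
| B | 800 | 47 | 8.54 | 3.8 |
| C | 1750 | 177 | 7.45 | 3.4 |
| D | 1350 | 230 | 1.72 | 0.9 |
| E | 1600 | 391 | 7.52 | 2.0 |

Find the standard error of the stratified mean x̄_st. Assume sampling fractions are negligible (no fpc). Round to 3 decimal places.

V̂(x̄_st) = Σ W_h² s_h²/n_h, with W_h = N_h/N and N = 6300:
  stratum A: (800/6300)²·3.3²/22 = 0.00798186
  stratum B: (800/6300)²·3.8²/47 = 0.00495414
  stratum C: (1750/6300)²·3.4²/177 = 0.00503941
  stratum D: (1350/6300)²·0.9²/230 = 0.000161713
  stratum E: (1600/6300)²·2.0²/391 = 0.000659845
V̂(x̄_st) = 0.018797
SE(x̄_st) = √0.018797 = 0.137102

SE(x̄_st) ≈ 0.137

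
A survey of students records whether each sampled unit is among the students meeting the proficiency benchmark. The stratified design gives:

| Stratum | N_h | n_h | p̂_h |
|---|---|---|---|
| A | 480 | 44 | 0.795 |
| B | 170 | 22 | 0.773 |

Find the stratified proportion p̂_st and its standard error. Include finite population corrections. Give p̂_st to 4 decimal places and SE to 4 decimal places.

p̂_st ≈ 0.7892, SE ≈ 0.0487

N = 650; stratum weights W_h = N_h/N.
p̂_st = Σ W_h p̂_h = (480·0.795 + 170·0.773)/650 = 0.78925
V̂(p̂_st) = Σ W_h² (1 − n_h/N_h) p̂_h(1−p̂_h)/(n_h−1):
  stratum A: (480/650)²·(1 − 44/480)·0.795·0.205/43 = 0.00187739
  stratum B: (170/650)²·(1 − 22/170)·0.773·0.227/21 = 0.000497588
V̂(p̂_st) = 0.00237497; SE = √V̂ = 0.0487337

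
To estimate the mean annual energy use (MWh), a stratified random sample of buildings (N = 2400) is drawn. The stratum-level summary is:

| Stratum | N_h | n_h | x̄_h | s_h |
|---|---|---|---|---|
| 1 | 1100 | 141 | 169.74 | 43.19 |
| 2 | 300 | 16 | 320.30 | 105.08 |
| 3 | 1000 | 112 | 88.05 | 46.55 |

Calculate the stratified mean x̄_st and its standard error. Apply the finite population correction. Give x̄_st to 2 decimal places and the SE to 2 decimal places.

x̄_st = Σ W_h x̄_h = (1100·169.74 + 300·320.30 + 1000·88.05)/2400 = 154.52250
V̂(x̄_st) = Σ W_h² (1 − n_h/N_h) s_h²/n_h, with W_h = N_h/N and N = 2400:
  stratum 1: (1100/2400)²·(1 − 141/1100)·43.19²/141 = 2.4229
  stratum 2: (300/2400)²·(1 − 16/300)·105.08²/16 = 10.2079
  stratum 3: (1000/2400)²·(1 − 112/1000)·46.55²/112 = 2.98272
V̂(x̄_st) = 15.6135
SE(x̄_st) = √15.6135 = 3.9514

x̄_st ≈ 154.52, SE ≈ 3.95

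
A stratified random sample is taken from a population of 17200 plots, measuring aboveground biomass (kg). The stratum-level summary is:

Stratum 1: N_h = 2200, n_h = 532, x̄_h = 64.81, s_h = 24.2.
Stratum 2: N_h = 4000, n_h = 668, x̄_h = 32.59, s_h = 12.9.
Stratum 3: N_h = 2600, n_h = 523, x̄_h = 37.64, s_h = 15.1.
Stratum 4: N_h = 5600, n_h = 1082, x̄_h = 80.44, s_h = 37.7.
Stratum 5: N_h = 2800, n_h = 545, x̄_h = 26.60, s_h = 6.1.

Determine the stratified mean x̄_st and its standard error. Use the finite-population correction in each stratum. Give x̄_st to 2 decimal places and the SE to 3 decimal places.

x̄_st = Σ W_h x̄_h = (2200·64.81 + 4000·32.59 + 2600·37.64 + 5600·80.44 + 2800·26.60)/17200 = 52.07849
V̂(x̄_st) = Σ W_h² (1 − n_h/N_h) s_h²/n_h, with W_h = N_h/N and N = 17200:
  stratum 1: (2200/17200)²·(1 − 532/2200)·24.2²/532 = 0.0136547
  stratum 2: (4000/17200)²·(1 − 668/4000)·12.9²/668 = 0.0112231
  stratum 3: (2600/17200)²·(1 − 523/2600)·15.1²/523 = 0.00795802
  stratum 4: (5600/17200)²·(1 − 1082/5600)·37.7²/1082 = 0.11234
  stratum 5: (2800/17200)²·(1 − 545/2800)·6.1²/545 = 0.00145717
V̂(x̄_st) = 0.146632
SE(x̄_st) = √0.146632 = 0.382926

x̄_st ≈ 52.08, SE ≈ 0.383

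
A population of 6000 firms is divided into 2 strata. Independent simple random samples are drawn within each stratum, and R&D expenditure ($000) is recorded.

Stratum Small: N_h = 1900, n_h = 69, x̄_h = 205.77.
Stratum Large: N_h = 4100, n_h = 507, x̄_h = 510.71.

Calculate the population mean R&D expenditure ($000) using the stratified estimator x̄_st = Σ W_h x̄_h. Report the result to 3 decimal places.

x̄_st ≈ 414.146

N = Σ N_h = 6000. Stratum weights W_h = N_h/N.
x̄_st = (1900·205.77 + 4100·510.71) / 6000 = 414.14567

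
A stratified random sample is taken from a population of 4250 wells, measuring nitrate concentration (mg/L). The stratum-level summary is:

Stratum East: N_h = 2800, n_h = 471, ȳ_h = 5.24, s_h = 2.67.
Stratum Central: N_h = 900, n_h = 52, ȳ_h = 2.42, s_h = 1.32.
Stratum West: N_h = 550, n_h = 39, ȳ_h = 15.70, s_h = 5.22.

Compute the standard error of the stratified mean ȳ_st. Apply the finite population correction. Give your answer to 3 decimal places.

SE(ȳ_st) ≈ 0.133

V̂(ȳ_st) = Σ W_h² (1 − n_h/N_h) s_h²/n_h, with W_h = N_h/N and N = 4250:
  stratum East: (2800/4250)²·(1 − 471/2800)·2.67²/471 = 0.00546451
  stratum Central: (900/4250)²·(1 − 52/900)·1.32²/52 = 0.00141581
  stratum West: (550/4250)²·(1 − 39/550)·5.22²/39 = 0.0108713
V̂(ȳ_st) = 0.0177516
SE(ȳ_st) = √0.0177516 = 0.133235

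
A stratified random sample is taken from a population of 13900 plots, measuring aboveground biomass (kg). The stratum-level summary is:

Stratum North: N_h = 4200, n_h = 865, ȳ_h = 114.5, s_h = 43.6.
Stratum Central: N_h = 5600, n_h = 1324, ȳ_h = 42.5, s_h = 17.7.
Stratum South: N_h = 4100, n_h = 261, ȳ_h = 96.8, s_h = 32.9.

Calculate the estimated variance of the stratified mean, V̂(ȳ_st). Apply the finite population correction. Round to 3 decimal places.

V̂(ȳ_st) = Σ W_h² (1 − n_h/N_h) s_h²/n_h, with W_h = N_h/N and N = 13900:
  stratum North: (4200/13900)²·(1 − 865/4200)·43.6²/865 = 0.159321
  stratum Central: (5600/13900)²·(1 − 1324/5600)·17.7²/1324 = 0.0293261
  stratum South: (4100/13900)²·(1 − 261/4100)·32.9²/261 = 0.33785
V̂(ȳ_st) = 0.526497

V̂(ȳ_st) ≈ 0.526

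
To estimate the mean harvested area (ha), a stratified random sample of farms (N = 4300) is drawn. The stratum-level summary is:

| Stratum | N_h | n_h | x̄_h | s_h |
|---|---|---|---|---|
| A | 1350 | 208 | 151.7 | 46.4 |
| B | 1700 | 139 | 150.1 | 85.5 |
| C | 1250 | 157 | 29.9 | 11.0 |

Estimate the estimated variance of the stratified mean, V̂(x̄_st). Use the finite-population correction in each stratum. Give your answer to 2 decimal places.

V̂(x̄_st) ≈ 8.47

V̂(x̄_st) = Σ W_h² (1 − n_h/N_h) s_h²/n_h, with W_h = N_h/N and N = 4300:
  stratum A: (1350/4300)²·(1 − 208/1350)·46.4²/208 = 0.863049
  stratum B: (1700/4300)²·(1 − 139/1700)·85.5²/139 = 7.54801
  stratum C: (1250/4300)²·(1 − 157/1250)·11.0²/157 = 0.0569481
V̂(x̄_st) = 8.46801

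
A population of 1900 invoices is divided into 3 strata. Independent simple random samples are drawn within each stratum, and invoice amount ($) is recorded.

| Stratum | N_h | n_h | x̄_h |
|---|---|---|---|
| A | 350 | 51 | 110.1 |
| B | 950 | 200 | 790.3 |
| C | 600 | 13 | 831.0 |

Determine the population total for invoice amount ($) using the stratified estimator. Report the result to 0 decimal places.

τ̂_st ≈ 1287920

τ̂_st = Σ N_h x̄_h = 350·110.1 + 950·790.3 + 600·831.0 = 1287920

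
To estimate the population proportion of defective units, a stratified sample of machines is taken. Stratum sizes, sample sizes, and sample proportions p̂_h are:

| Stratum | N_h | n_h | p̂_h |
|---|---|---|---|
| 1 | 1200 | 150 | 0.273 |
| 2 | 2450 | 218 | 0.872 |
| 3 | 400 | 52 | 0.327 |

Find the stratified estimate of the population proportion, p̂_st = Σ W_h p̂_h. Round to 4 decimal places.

p̂_st ≈ 0.6407

N = 4050; stratum weights W_h = N_h/N.
p̂_st = Σ W_h p̂_h = (1200·0.273 + 2450·0.872 + 400·0.327)/4050 = 0.64069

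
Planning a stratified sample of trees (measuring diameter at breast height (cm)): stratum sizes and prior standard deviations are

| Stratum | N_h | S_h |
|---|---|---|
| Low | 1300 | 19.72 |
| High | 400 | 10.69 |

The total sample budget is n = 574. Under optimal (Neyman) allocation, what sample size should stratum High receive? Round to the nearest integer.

Neyman allocation: n_h = n · N_h S_h / Σ N_i S_i, with n = 574.
  stratum Low: N_h·S_h = 1300·19.72 = 25636.00
  stratum High: N_h·S_h = 400·10.69 = 4276.00
Σ N_h S_h = 29912.00
n for stratum High = 574·4276.00/29912.00 = 82.055 → 82

82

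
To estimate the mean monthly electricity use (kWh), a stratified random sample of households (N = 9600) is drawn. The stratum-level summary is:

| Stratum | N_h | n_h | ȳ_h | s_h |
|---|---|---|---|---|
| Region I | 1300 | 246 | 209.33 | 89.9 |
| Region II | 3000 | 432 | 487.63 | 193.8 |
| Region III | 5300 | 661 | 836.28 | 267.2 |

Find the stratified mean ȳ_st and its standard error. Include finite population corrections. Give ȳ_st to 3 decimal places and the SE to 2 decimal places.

ȳ_st = Σ W_h ȳ_h = (1300·209.33 + 3000·487.63 + 5300·836.28)/9600 = 642.42740
V̂(ȳ_st) = Σ W_h² (1 − n_h/N_h) s_h²/n_h, with W_h = N_h/N and N = 9600:
  stratum Region I: (1300/9600)²·(1 − 246/1300)·89.9²/246 = 0.488456
  stratum Region II: (3000/9600)²·(1 − 432/3000)·193.8²/432 = 7.26771
  stratum Region III: (5300/9600)²·(1 − 661/5300)·267.2²/661 = 28.8157
V̂(ȳ_st) = 36.5719
SE(ȳ_st) = √36.5719 = 6.04747

ȳ_st ≈ 642.427, SE ≈ 6.05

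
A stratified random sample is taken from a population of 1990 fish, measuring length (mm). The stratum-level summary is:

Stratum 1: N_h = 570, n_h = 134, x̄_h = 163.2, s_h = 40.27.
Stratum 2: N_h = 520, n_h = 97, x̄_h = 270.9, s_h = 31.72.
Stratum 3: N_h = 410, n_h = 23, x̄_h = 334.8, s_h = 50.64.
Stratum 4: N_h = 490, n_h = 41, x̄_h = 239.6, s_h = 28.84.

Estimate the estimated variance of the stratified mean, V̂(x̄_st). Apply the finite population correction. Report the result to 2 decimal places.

V̂(x̄_st) = Σ W_h² (1 − n_h/N_h) s_h²/n_h, with W_h = N_h/N and N = 1990:
  stratum 1: (570/1990)²·(1 − 134/570)·40.27²/134 = 0.759475
  stratum 2: (520/1990)²·(1 − 97/520)·31.72²/97 = 0.576146
  stratum 3: (410/1990)²·(1 − 23/410)·50.64²/23 = 4.46733
  stratum 4: (490/1990)²·(1 − 41/490)·28.84²/41 = 1.12705
V̂(x̄_st) = 6.93

V̂(x̄_st) ≈ 6.93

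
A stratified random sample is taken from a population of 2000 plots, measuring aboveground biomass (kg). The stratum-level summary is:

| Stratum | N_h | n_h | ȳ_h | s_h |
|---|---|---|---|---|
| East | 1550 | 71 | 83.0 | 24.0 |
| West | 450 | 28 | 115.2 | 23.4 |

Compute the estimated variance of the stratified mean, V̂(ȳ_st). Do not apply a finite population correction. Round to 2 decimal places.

V̂(ȳ_st) ≈ 5.86

V̂(ȳ_st) = Σ W_h² s_h²/n_h, with W_h = N_h/N and N = 2000:
  stratum East: (1550/2000)²·24.0²/71 = 4.87268
  stratum West: (450/2000)²·23.4²/28 = 0.990008
V̂(ȳ_st) = 5.86268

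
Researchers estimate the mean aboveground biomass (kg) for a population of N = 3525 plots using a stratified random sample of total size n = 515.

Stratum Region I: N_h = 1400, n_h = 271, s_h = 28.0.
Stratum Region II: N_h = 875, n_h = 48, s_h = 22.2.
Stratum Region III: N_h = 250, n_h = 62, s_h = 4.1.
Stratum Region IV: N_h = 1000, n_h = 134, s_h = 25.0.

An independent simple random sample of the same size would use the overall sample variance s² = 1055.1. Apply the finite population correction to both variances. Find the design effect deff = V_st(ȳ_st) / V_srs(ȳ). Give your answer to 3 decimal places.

deff ≈ 0.739

V̂(ȳ_st) = Σ W_h² (1 − n_h/N_h) s_h²/n_h, with W_h = N_h/N and N = 3525:
  stratum Region I: (1400/3525)²·(1 − 271/1400)·28.0²/271 = 0.368002
  stratum Region II: (875/3525)²·(1 − 48/875)·22.2²/48 = 0.597943
  stratum Region III: (250/3525)²·(1 − 62/250)·4.1²/62 = 0.00102555
  stratum Region IV: (1000/3525)²·(1 − 134/1000)·25.0²/134 = 0.325068
V_st = 1.29204
V_srs = (1 − 515/3525)·1055.1/515 = 1.74942
deff = V_st / V_srs = 1.29204/1.74942 = 0.7386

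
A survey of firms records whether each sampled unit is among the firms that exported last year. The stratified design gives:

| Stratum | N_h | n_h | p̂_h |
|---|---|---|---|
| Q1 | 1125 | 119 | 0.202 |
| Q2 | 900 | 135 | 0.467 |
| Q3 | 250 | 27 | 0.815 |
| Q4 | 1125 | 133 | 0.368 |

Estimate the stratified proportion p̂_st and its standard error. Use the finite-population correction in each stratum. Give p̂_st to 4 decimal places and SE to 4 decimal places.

p̂_st ≈ 0.3721, SE ≈ 0.0210

N = 3400; stratum weights W_h = N_h/N.
p̂_st = Σ W_h p̂_h = (1125·0.202 + 900·0.467 + 250·0.815 + 1125·0.368)/3400 = 0.37215
V̂(p̂_st) = Σ W_h² (1 − n_h/N_h) p̂_h(1−p̂_h)/(n_h−1):
  stratum Q1: (1125/3400)²·(1 − 119/1125)·0.202·0.798/118 = 0.000133741
  stratum Q2: (900/3400)²·(1 − 135/900)·0.467·0.533/134 = 0.000110633
  stratum Q3: (250/3400)²·(1 − 27/250)·0.815·0.185/26 = 2.79668e-05
  stratum Q4: (1125/3400)²·(1 − 133/1125)·0.368·0.632/132 = 0.000170097
V̂(p̂_st) = 0.000442438; SE = √V̂ = 0.0210342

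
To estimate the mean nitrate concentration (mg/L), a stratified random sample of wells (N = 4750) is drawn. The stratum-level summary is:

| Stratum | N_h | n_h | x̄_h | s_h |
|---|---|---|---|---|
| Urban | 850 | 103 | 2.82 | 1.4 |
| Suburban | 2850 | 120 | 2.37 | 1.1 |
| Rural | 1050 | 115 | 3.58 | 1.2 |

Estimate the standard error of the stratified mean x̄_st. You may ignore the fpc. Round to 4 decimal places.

V̂(x̄_st) = Σ W_h² s_h²/n_h, with W_h = N_h/N and N = 4750:
  stratum Urban: (850/4750)²·1.4²/103 = 0.000609354
  stratum Suburban: (2850/4750)²·1.1²/120 = 0.00363
  stratum Rural: (1050/4750)²·1.2²/115 = 0.000611866
V̂(x̄_st) = 0.00485122
SE(x̄_st) = √0.00485122 = 0.0696507

SE(x̄_st) ≈ 0.0697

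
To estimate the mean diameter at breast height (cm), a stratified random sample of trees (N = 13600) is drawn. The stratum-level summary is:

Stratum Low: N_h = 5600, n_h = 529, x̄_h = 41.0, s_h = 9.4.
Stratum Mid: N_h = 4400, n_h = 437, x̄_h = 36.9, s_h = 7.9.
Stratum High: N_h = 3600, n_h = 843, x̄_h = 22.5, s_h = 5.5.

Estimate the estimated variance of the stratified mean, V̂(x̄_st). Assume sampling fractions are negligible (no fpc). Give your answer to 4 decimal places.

V̂(x̄_st) ≈ 0.0458

V̂(x̄_st) = Σ W_h² s_h²/n_h, with W_h = N_h/N and N = 13600:
  stratum Low: (5600/13600)²·9.4²/529 = 0.0283203
  stratum Mid: (4400/13600)²·7.9²/437 = 0.0149486
  stratum High: (3600/13600)²·5.5²/843 = 0.00251435
V̂(x̄_st) = 0.0457833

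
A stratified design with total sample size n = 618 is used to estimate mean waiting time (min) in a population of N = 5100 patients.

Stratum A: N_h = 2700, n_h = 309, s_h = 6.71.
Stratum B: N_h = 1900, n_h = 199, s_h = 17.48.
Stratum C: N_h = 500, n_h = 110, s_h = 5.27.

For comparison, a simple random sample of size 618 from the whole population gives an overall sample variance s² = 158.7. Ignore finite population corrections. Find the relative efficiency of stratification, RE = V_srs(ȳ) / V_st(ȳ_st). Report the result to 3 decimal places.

RE ≈ 1.002

V̂(ȳ_st) = Σ W_h² s_h²/n_h, with W_h = N_h/N and N = 5100:
  stratum A: (2700/5100)²·6.71²/309 = 0.0408389
  stratum B: (1900/5100)²·17.48²/199 = 0.213106
  stratum C: (500/5100)²·5.27²/110 = 0.00242677
V_st = 0.256372
V_srs = s²/n = 158.7/618 = 0.256796
Relative efficiency = V_srs / V_st = 0.256796/0.256372 = 1.0017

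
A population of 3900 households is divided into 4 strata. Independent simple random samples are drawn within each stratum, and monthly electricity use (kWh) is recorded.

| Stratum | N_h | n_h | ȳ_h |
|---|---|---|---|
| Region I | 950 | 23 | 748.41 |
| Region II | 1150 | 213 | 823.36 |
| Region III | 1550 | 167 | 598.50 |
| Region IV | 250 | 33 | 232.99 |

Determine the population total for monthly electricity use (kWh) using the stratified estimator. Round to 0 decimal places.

τ̂_st ≈ 2643776

τ̂_st = Σ N_h ȳ_h = 950·748.41 + 1150·823.36 + 1550·598.50 + 250·232.99 = 2643776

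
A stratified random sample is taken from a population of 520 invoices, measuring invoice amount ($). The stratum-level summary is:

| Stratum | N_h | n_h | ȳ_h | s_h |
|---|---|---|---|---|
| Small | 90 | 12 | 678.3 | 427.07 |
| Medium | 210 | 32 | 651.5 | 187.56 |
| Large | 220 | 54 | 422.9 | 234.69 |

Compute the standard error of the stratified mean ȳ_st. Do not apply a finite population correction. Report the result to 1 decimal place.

SE(ȳ_st) ≈ 28.6

V̂(ȳ_st) = Σ W_h² s_h²/n_h, with W_h = N_h/N and N = 520:
  stratum Small: (90/520)²·427.07²/12 = 455.297
  stratum Medium: (210/520)²·187.56²/32 = 179.293
  stratum Large: (220/520)²·234.69²/54 = 182.572
V̂(ȳ_st) = 817.162
SE(ȳ_st) = √817.162 = 28.586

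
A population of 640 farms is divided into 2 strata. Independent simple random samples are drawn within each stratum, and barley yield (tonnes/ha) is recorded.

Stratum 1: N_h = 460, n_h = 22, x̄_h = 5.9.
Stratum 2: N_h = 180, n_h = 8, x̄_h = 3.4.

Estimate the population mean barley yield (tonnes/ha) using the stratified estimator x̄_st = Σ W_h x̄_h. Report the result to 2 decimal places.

N = Σ N_h = 640. Stratum weights W_h = N_h/N.
x̄_st = (460·5.9 + 180·3.4) / 640 = 5.1969

x̄_st ≈ 5.20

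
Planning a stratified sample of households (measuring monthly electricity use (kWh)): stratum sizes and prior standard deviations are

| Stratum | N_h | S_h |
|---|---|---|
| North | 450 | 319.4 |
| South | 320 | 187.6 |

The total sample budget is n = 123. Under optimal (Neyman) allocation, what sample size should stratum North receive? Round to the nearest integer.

Neyman allocation: n_h = n · N_h S_h / Σ N_i S_i, with n = 123.
  stratum North: N_h·S_h = 450·319.4 = 143730.00
  stratum South: N_h·S_h = 320·187.6 = 60032.00
Σ N_h S_h = 203762.00
n for stratum North = 123·143730.00/203762.00 = 86.762 → 87

87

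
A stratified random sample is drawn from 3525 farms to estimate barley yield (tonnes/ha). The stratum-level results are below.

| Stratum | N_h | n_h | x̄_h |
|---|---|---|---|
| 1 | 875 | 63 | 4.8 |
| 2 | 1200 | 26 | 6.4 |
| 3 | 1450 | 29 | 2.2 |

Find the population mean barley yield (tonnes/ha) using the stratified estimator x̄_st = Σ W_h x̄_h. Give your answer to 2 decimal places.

N = Σ N_h = 3525. Stratum weights W_h = N_h/N.
x̄_st = (875·4.8 + 1200·6.4 + 1450·2.2) / 3525 = 4.2752

x̄_st ≈ 4.28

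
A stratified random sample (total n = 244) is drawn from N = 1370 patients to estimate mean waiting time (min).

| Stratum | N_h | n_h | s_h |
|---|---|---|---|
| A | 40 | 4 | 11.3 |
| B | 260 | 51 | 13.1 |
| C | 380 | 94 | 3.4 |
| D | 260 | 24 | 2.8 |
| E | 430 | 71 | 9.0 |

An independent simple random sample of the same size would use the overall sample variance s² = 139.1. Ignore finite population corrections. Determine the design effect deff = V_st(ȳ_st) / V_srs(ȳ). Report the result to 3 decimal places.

V̂(ȳ_st) = Σ W_h² s_h²/n_h, with W_h = N_h/N and N = 1370:
  stratum A: (40/1370)²·11.3²/4 = 0.027213
  stratum B: (260/1370)²·13.1²/51 = 0.121193
  stratum C: (380/1370)²·3.4²/94 = 0.00946141
  stratum D: (260/1370)²·2.8²/24 = 0.0117655
  stratum E: (430/1370)²·9.0²/71 = 0.112389
V_st = 0.282022
V_srs = s²/n = 139.1/244 = 0.570082
deff = V_st / V_srs = 0.282022/0.570082 = 0.4947

deff ≈ 0.495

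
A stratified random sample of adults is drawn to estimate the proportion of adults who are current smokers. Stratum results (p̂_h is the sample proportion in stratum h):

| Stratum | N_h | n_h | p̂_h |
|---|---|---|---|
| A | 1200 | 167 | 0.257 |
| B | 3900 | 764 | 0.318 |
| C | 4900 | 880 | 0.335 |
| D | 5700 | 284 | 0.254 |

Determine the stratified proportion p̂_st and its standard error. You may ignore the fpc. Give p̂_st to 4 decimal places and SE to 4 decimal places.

N = 15700; stratum weights W_h = N_h/N.
p̂_st = Σ W_h p̂_h = (1200·0.257 + 3900·0.318 + 4900·0.335 + 5700·0.254)/15700 = 0.29541
V̂(p̂_st) = Σ W_h² p̂_h(1−p̂_h)/(n_h−1):
  stratum A: (1200/15700)²·0.257·0.743/166 = 6.72012e-06
  stratum B: (3900/15700)²·0.318·0.682/763 = 1.75395e-05
  stratum C: (4900/15700)²·0.335·0.665/879 = 2.46871e-05
  stratum D: (5700/15700)²·0.254·0.746/283 = 8.82544e-05
V̂(p̂_st) = 0.000137201; SE = √V̂ = 0.0117133

p̂_st ≈ 0.2954, SE ≈ 0.0117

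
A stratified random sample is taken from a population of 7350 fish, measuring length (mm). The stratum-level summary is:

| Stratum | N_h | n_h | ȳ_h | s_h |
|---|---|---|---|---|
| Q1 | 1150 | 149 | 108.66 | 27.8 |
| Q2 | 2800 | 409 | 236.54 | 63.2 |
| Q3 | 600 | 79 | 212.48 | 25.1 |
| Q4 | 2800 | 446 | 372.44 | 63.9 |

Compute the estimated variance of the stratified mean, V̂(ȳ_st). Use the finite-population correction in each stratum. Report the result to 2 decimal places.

V̂(ȳ_st) = Σ W_h² (1 − n_h/N_h) s_h²/n_h, with W_h = N_h/N and N = 7350:
  stratum Q1: (1150/7350)²·(1 − 149/1150)·27.8²/149 = 0.110525
  stratum Q2: (2800/7350)²·(1 − 409/2800)·63.2²/409 = 1.21025
  stratum Q3: (600/7350)²·(1 − 79/600)·25.1²/79 = 0.0461461
  stratum Q4: (2800/7350)²·(1 − 446/2800)·63.9²/446 = 1.11701
V̂(ȳ_st) = 2.48393

V̂(ȳ_st) ≈ 2.48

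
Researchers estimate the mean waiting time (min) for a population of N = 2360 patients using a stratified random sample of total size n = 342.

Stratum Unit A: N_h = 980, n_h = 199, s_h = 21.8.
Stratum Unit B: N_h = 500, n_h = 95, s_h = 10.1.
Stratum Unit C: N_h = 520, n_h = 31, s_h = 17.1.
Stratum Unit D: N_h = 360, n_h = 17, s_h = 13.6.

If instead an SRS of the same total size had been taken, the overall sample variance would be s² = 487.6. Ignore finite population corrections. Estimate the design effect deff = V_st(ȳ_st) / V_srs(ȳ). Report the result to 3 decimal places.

deff ≈ 0.821

V̂(ȳ_st) = Σ W_h² s_h²/n_h, with W_h = N_h/N and N = 2360:
  stratum Unit A: (980/2360)²·21.8²/199 = 0.411802
  stratum Unit B: (500/2360)²·10.1²/95 = 0.0481987
  stratum Unit C: (520/2360)²·17.1²/31 = 0.457945
  stratum Unit D: (360/2360)²·13.6²/17 = 0.253169
V_st = 1.17111
V_srs = s²/n = 487.6/342 = 1.42573
deff = V_st / V_srs = 1.17111/1.42573 = 0.8214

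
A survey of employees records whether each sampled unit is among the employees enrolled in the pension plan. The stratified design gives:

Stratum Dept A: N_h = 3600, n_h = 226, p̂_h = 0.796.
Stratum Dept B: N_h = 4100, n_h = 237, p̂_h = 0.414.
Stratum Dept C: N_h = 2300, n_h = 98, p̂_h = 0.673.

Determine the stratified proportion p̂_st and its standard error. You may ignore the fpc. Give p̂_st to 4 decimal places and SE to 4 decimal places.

p̂_st ≈ 0.6111, SE ≈ 0.0197

N = 10000; stratum weights W_h = N_h/N.
p̂_st = Σ W_h p̂_h = (3600·0.796 + 4100·0.414 + 2300·0.673)/10000 = 0.61109
V̂(p̂_st) = Σ W_h² p̂_h(1−p̂_h)/(n_h−1):
  stratum Dept A: (3600/10000)²·0.796·0.204/225 = 9.35332e-05
  stratum Dept B: (4100/10000)²·0.414·0.586/236 = 0.000172804
  stratum Dept C: (2300/10000)²·0.673·0.327/97 = 0.000120018
V̂(p̂_st) = 0.000386355; SE = √V̂ = 0.0196559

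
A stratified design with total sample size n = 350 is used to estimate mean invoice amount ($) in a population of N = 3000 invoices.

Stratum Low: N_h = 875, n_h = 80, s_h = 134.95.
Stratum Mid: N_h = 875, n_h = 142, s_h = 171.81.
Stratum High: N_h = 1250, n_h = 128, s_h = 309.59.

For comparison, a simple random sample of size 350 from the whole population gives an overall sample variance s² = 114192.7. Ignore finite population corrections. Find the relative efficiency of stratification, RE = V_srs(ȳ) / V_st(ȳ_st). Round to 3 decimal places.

V̂(ȳ_st) = Σ W_h² s_h²/n_h, with W_h = N_h/N and N = 3000:
  stratum Low: (875/3000)²·134.95²/80 = 19.3655
  stratum Mid: (875/3000)²·171.81²/142 = 17.6841
  stratum High: (1250/3000)²·309.59²/128 = 129.999
V_st = 167.049
V_srs = s²/n = 114192.7/350 = 326.265
Relative efficiency = V_srs / V_st = 326.265/167.049 = 1.9531

RE ≈ 1.953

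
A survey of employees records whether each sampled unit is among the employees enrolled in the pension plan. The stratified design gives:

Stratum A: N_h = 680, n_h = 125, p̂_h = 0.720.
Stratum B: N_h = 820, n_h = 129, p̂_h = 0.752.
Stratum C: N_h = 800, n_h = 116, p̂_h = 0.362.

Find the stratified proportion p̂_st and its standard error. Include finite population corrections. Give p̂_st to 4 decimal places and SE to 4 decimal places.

N = 2300; stratum weights W_h = N_h/N.
p̂_st = Σ W_h p̂_h = (680·0.720 + 820·0.752 + 800·0.362)/2300 = 0.60689
V̂(p̂_st) = Σ W_h² (1 − n_h/N_h) p̂_h(1−p̂_h)/(n_h−1):
  stratum A: (680/2300)²·(1 − 125/680)·0.720·0.280/124 = 0.000115989
  stratum B: (820/2300)²·(1 − 129/820)·0.752·0.248/128 = 0.000156062
  stratum C: (800/2300)²·(1 − 116/800)·0.362·0.638/115 = 0.000207741
V̂(p̂_st) = 0.000479791; SE = √V̂ = 0.0219041

p̂_st ≈ 0.6069, SE ≈ 0.0219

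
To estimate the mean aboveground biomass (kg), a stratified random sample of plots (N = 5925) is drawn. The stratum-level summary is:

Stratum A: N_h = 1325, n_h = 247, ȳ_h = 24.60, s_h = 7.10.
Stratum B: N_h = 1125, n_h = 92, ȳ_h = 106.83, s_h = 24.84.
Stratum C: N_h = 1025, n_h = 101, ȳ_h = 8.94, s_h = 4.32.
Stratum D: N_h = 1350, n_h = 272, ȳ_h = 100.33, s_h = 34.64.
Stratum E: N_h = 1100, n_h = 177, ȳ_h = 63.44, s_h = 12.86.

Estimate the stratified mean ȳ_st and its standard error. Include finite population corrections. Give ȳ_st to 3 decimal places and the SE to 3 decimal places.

ȳ_st ≈ 61.970, SE ≈ 0.667

ȳ_st = Σ W_h ȳ_h = (1325·24.60 + 1125·106.83 + 1025·8.94 + 1350·100.33 + 1100·63.44)/5925 = 61.96992
V̂(ȳ_st) = Σ W_h² (1 − n_h/N_h) s_h²/n_h, with W_h = N_h/N and N = 5925:
  stratum A: (1325/5925)²·(1 − 247/1325)·7.10²/247 = 0.00830382
  stratum B: (1125/5925)²·(1 − 92/1125)·24.84²/92 = 0.22202
  stratum C: (1025/5925)²·(1 − 101/1025)·4.32²/101 = 0.004985
  stratum D: (1350/5925)²·(1 − 272/1350)·34.64²/272 = 0.182879
  stratum E: (1100/5925)²·(1 − 177/1100)·12.86²/177 = 0.0270226
V̂(ȳ_st) = 0.44521
SE(ȳ_st) = √0.44521 = 0.66724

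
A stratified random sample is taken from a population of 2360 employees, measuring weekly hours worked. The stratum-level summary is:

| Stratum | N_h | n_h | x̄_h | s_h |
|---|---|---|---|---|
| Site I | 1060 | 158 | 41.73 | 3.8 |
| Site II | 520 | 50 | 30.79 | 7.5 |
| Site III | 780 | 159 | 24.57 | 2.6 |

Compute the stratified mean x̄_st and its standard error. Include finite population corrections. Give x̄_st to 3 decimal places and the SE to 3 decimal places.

x̄_st = Σ W_h x̄_h = (1060·41.73 + 520·30.79 + 780·24.57)/2360 = 33.64797
V̂(x̄_st) = Σ W_h² (1 − n_h/N_h) s_h²/n_h, with W_h = N_h/N and N = 2360:
  stratum Site I: (1060/2360)²·(1 − 158/1060)·3.8²/158 = 0.0156891
  stratum Site II: (520/2360)²·(1 − 50/520)·7.5²/50 = 0.0493662
  stratum Site III: (780/2360)²·(1 − 159/780)·2.6²/159 = 0.00369753
V̂(x̄_st) = 0.0687528
SE(x̄_st) = √0.0687528 = 0.262208

x̄_st ≈ 33.648, SE ≈ 0.262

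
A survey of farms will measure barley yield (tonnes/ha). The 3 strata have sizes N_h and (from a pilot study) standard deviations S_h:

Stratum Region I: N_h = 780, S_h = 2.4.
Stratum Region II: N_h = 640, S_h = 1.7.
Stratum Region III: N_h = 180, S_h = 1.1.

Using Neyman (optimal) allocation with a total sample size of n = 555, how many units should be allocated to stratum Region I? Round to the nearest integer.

Neyman allocation: n_h = n · N_h S_h / Σ N_i S_i, with n = 555.
  stratum Region I: N_h·S_h = 780·2.4 = 1872.00
  stratum Region II: N_h·S_h = 640·1.7 = 1088.00
  stratum Region III: N_h·S_h = 180·1.1 = 198.00
Σ N_h S_h = 3158.00
n for stratum Region I = 555·1872.00/3158.00 = 328.993 → 329

329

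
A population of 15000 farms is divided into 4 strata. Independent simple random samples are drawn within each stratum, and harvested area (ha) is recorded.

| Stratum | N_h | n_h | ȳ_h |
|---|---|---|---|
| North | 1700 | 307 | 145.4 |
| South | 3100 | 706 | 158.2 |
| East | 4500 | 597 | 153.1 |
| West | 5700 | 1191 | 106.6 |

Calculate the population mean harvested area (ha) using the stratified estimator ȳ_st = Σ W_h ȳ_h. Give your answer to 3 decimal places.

N = Σ N_h = 15000. Stratum weights W_h = N_h/N.
ȳ_st = (1700·145.4 + 3100·158.2 + 4500·153.1 + 5700·106.6) / 15000 = 135.61133

ȳ_st ≈ 135.611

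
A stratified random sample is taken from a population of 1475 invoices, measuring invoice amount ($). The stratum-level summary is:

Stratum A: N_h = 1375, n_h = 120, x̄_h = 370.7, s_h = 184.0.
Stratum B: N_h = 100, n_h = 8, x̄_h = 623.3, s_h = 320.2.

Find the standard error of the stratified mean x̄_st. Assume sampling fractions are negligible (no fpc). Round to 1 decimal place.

SE(x̄_st) ≈ 17.4

V̂(x̄_st) = Σ W_h² s_h²/n_h, with W_h = N_h/N and N = 1475:
  stratum A: (1375/1475)²·184.0²/120 = 245.175
  stratum B: (100/1475)²·320.2²/8 = 58.9072
V̂(x̄_st) = 304.082
SE(x̄_st) = √304.082 = 17.4379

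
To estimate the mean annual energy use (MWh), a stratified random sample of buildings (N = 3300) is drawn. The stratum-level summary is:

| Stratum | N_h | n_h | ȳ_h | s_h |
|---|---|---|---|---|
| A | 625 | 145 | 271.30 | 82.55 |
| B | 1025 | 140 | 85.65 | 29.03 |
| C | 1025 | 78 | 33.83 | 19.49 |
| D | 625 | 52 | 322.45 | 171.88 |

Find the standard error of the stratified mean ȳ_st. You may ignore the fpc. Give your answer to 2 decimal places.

V̂(ȳ_st) = Σ W_h² s_h²/n_h, with W_h = N_h/N and N = 3300:
  stratum A: (625/3300)²·82.55²/145 = 1.68577
  stratum B: (1025/3300)²·29.03²/140 = 0.580746
  stratum C: (1025/3300)²·19.49²/78 = 0.469839
  stratum D: (625/3300)²·171.88²/52 = 20.3788
V̂(ȳ_st) = 23.1152
SE(ȳ_st) = √23.1152 = 4.80783

SE(ȳ_st) ≈ 4.81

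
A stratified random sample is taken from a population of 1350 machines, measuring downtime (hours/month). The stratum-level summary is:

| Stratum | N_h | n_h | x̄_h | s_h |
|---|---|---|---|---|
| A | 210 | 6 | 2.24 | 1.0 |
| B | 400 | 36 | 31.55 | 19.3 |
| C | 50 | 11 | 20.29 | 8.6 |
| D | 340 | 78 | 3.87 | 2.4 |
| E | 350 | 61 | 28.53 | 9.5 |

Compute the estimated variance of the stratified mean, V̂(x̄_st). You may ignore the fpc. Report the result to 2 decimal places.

V̂(x̄_st) = Σ W_h² s_h²/n_h, with W_h = N_h/N and N = 1350:
  stratum A: (210/1350)²·1.0²/6 = 0.00403292
  stratum B: (400/1350)²·19.3²/36 = 0.908374
  stratum C: (50/1350)²·8.6²/11 = 0.0092231
  stratum D: (340/1350)²·2.4²/78 = 0.00468401
  stratum E: (350/1350)²·9.5²/61 = 0.0994457
V̂(x̄_st) = 1.02576

V̂(x̄_st) ≈ 1.03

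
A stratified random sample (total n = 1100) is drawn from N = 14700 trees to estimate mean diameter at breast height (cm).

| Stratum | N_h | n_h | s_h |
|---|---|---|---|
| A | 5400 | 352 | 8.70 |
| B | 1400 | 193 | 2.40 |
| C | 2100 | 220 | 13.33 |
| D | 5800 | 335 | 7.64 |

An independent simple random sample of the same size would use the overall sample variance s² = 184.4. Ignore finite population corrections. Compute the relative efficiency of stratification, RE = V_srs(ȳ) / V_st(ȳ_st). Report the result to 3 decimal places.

V̂(ȳ_st) = Σ W_h² s_h²/n_h, with W_h = N_h/N and N = 14700:
  stratum A: (5400/14700)²·8.70²/352 = 0.0290167
  stratum B: (1400/14700)²·2.40²/193 = 0.000270699
  stratum C: (2100/14700)²·13.33²/220 = 0.0164832
  stratum D: (5800/14700)²·7.64²/335 = 0.0271246
V_st = 0.0728952
V_srs = s²/n = 184.4/1100 = 0.167636
Relative efficiency = V_srs / V_st = 0.167636/0.0728952 = 2.2997

RE ≈ 2.300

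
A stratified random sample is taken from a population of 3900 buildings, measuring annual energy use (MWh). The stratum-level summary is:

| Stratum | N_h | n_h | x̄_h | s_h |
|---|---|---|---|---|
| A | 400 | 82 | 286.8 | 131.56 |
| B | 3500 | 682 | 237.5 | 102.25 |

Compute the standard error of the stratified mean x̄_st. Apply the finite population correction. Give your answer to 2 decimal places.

SE(x̄_st) ≈ 3.42

V̂(x̄_st) = Σ W_h² (1 − n_h/N_h) s_h²/n_h, with W_h = N_h/N and N = 3900:
  stratum A: (400/3900)²·(1 − 82/400)·131.56²/82 = 1.76519
  stratum B: (3500/3900)²·(1 − 682/3500)·102.25²/682 = 9.94082
V̂(x̄_st) = 11.706
SE(x̄_st) = √11.706 = 3.4214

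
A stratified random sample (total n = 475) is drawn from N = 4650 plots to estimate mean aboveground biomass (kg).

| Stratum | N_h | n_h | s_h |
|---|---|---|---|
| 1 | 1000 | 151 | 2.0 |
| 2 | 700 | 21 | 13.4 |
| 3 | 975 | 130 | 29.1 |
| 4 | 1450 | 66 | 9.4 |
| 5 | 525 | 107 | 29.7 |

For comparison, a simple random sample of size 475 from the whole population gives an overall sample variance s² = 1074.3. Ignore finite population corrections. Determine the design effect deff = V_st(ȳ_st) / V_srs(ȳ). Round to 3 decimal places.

deff ≈ 0.317

V̂(ȳ_st) = Σ W_h² s_h²/n_h, with W_h = N_h/N and N = 4650:
  stratum 1: (1000/4650)²·2.0²/151 = 0.00122512
  stratum 2: (700/4650)²·13.4²/21 = 0.193767
  stratum 3: (975/4650)²·29.1²/130 = 0.286382
  stratum 4: (1450/4650)²·9.4²/66 = 0.130179
  stratum 5: (525/4650)²·29.7²/107 = 0.105085
V_st = 0.716639
V_srs = s²/n = 1074.3/475 = 2.26168
deff = V_st / V_srs = 0.716639/2.26168 = 0.3169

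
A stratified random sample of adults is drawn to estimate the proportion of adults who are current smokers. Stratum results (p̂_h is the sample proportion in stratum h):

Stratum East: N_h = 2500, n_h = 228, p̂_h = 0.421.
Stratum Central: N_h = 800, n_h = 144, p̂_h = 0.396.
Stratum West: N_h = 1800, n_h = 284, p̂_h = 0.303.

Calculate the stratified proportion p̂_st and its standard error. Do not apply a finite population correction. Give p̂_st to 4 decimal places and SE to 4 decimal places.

N = 5100; stratum weights W_h = N_h/N.
p̂_st = Σ W_h p̂_h = (2500·0.421 + 800·0.396 + 1800·0.303)/5100 = 0.37543
V̂(p̂_st) = Σ W_h² p̂_h(1−p̂_h)/(n_h−1):
  stratum East: (2500/5100)²·0.421·0.579/227 = 0.000258033
  stratum Central: (800/5100)²·0.396·0.604/143 = 4.11562e-05
  stratum West: (1800/5100)²·0.303·0.697/283 = 9.29595e-05
V̂(p̂_st) = 0.000392148; SE = √V̂ = 0.0198027

p̂_st ≈ 0.3754, SE ≈ 0.0198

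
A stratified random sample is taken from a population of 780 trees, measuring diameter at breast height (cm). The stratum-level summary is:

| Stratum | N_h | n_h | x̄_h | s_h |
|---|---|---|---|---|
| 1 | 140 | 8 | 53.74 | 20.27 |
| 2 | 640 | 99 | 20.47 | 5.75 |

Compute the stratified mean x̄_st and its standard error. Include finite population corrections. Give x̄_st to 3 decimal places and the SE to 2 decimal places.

x̄_st ≈ 26.442, SE ≈ 1.32

x̄_st = Σ W_h x̄_h = (140·53.74 + 640·20.47)/780 = 26.44154
V̂(x̄_st) = Σ W_h² (1 − n_h/N_h) s_h²/n_h, with W_h = N_h/N and N = 780:
  stratum 1: (140/780)²·(1 − 8/140)·20.27²/8 = 1.56002
  stratum 2: (640/780)²·(1 − 99/640)·5.75²/99 = 0.190059
V̂(x̄_st) = 1.75008
SE(x̄_st) = √1.75008 = 1.32291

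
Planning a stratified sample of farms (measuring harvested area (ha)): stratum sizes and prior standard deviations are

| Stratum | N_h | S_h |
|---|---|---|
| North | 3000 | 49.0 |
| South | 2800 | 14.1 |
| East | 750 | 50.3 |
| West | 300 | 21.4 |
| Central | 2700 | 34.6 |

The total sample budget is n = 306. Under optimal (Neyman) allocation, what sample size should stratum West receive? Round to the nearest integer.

6

Neyman allocation: n_h = n · N_h S_h / Σ N_i S_i, with n = 306.
  stratum North: N_h·S_h = 3000·49.0 = 147000.00
  stratum South: N_h·S_h = 2800·14.1 = 39480.00
  stratum East: N_h·S_h = 750·50.3 = 37725.00
  stratum West: N_h·S_h = 300·21.4 = 6420.00
  stratum Central: N_h·S_h = 2700·34.6 = 93420.00
Σ N_h S_h = 324045.00
n for stratum West = 306·6420.00/324045.00 = 6.062 → 6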